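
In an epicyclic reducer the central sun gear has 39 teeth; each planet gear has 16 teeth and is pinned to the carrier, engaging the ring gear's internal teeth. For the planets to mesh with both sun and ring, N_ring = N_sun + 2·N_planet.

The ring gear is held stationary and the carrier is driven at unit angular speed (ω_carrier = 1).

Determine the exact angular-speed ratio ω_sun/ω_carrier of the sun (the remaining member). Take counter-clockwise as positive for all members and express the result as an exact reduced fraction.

N_ring = 39 + 2·16 = 71
39(ω_s−ω_c) = −71(ω_r−ω_c),  ω_r=0, ω_c=1
ω_s = 1 − (71/39)(0−1) = 110/39
ω_s/ω_c = 110/39

110/39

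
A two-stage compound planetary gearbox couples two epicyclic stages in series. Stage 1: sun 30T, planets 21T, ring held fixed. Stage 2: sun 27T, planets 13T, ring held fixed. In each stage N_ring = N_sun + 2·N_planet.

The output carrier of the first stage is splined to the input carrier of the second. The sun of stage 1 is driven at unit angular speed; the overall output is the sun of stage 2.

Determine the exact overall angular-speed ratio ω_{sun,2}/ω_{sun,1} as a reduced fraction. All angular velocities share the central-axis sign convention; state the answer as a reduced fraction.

400/459

Stage 1: N_ring = 30 + 2·21 = 72
Stage 1: 30(ω_s−ω_c) = −72(ω_r−ω_c),  ω_r=0, ω_s=1
Stage 1: 30(1−ω_c) = −72(0−ω_c)  ⇒  102ω_c = 30  ⇒  ω_c = 5/17
  ⇒ ω_c¹/ω_s¹ = 5/17
Stage 2: N_ring = 27 + 2·13 = 53
Stage 2: 27(ω_s−ω_c) = −53(ω_r−ω_c),  ω_r=0, ω_c=1
Stage 2: ω_s = 1 − (53/27)(0−1) = 80/27
  ⇒ ω_s²/ω_c² = 80/27
Coupling ω_c² = ω_c¹ ⇒ overall = 5/17 × 80/27 = 400/459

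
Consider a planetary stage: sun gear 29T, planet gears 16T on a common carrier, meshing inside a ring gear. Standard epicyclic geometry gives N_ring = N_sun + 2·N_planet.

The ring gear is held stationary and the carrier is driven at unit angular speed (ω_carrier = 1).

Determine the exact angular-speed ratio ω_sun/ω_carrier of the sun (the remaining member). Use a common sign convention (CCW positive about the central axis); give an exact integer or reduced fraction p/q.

N_ring = 29 + 2·16 = 61
29(ω_s−ω_c) = −61(ω_r−ω_c),  ω_r=0, ω_c=1
ω_s = 1 − (61/29)(0−1) = 90/29
ω_s/ω_c = 90/29

90/29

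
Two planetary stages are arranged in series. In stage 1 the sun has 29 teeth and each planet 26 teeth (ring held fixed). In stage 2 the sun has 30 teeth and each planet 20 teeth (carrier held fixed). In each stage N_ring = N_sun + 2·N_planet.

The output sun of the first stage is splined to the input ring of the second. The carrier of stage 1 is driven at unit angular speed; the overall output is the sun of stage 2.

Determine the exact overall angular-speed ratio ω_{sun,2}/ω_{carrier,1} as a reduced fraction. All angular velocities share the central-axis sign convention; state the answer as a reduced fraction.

-770/87

Stage 1: N_ring = 29 + 2·26 = 81
Stage 1: 29(ω_s−ω_c) = −81(ω_r−ω_c),  ω_r=0, ω_c=1
Stage 1: ω_s = 1 − (81/29)(0−1) = 110/29
  ⇒ ω_s¹/ω_c¹ = 110/29
Stage 2: N_ring = 30 + 2·20 = 70
Stage 2: 30(ω_s−ω_c) = −70(ω_r−ω_c),  ω_c=0, ω_r=1
Stage 2: ω_s = 0 − (70/30)(1−0) = -7/3
  ⇒ ω_s²/ω_r² = -7/3
Coupling ω_r² = ω_s¹ ⇒ overall = 110/29 × -7/3 = -770/87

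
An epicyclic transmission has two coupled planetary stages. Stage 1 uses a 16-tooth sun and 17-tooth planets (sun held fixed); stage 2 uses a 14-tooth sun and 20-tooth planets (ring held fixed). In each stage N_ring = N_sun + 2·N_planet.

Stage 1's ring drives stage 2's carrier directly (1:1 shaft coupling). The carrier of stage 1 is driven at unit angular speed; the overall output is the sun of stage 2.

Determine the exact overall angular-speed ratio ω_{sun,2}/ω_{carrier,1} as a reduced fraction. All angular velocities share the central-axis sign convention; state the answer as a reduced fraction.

Stage 1: N_ring = 16 + 2·17 = 50
Stage 1: 16(ω_s−ω_c) = −50(ω_r−ω_c),  ω_s=0, ω_c=1
Stage 1: ω_r = 1 − (16/50)(0−1) = 33/25
  ⇒ ω_r¹/ω_c¹ = 33/25
Stage 2: N_ring = 14 + 2·20 = 54
Stage 2: 14(ω_s−ω_c) = −54(ω_r−ω_c),  ω_r=0, ω_c=1
Stage 2: ω_s = 1 − (54/14)(0−1) = 34/7
  ⇒ ω_s²/ω_c² = 34/7
Coupling ω_c² = ω_r¹ ⇒ overall = 33/25 × 34/7 = 1122/175

1122/175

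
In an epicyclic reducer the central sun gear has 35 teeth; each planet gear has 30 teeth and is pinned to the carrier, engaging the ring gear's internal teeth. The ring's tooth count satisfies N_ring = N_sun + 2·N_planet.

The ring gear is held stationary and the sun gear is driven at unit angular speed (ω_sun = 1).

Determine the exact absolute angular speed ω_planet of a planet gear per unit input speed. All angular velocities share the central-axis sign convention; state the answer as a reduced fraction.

-7/12

N_ring = 35 + 2·30 = 95
35(ω_s−ω_c) = −95(ω_r−ω_c),  ω_r=0, ω_s=1
35(1−ω_c) = −95(0−ω_c)  ⇒  130ω_c = 35  ⇒  ω_c = 7/26
sun–planet: 35·(1−7/26) = −30·(ω_p−ω_c)  ⇒  ω_p−ω_c = −(35/30)·(19/26) = -133/156
ω_p = 7/26 − 133/156 = -7/12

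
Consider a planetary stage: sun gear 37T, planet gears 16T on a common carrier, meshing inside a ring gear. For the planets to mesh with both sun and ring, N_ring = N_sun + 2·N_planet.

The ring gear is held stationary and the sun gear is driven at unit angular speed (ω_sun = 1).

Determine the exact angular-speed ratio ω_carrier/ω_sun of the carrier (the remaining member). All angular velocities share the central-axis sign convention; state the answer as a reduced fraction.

37/106

N_ring = 37 + 2·16 = 69
37(ω_s−ω_c) = −69(ω_r−ω_c),  ω_r=0, ω_s=1
37(1−ω_c) = −69(0−ω_c)  ⇒  106ω_c = 37  ⇒  ω_c = 37/106
ω_c/ω_s = 37/106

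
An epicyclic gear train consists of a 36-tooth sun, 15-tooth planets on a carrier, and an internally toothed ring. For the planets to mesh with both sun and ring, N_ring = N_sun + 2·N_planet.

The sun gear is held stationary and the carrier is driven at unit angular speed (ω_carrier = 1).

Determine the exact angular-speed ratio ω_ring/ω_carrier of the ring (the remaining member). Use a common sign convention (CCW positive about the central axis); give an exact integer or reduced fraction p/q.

N_ring = 36 + 2·15 = 66
36(ω_s−ω_c) = −66(ω_r−ω_c),  ω_s=0, ω_c=1
ω_r = 1 − (36/66)(0−1) = 17/11
ω_r/ω_c = 17/11

17/11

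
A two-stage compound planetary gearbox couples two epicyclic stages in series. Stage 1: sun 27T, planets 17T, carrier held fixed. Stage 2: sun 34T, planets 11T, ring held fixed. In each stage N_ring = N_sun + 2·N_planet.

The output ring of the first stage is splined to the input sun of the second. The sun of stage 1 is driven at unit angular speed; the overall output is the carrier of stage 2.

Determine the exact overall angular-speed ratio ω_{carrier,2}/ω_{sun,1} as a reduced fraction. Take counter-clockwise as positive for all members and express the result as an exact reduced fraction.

Stage 1: N_ring = 27 + 2·17 = 61
Stage 1: 27(ω_s−ω_c) = −61(ω_r−ω_c),  ω_c=0, ω_s=1
Stage 1: ω_r = 0 − (27/61)(1−0) = -27/61
  ⇒ ω_r¹/ω_s¹ = -27/61
Stage 2: N_ring = 34 + 2·11 = 56
Stage 2: 34(ω_s−ω_c) = −56(ω_r−ω_c),  ω_r=0, ω_s=1
Stage 2: 34(1−ω_c) = −56(0−ω_c)  ⇒  90ω_c = 34  ⇒  ω_c = 17/45
  ⇒ ω_c²/ω_s² = 17/45
Coupling ω_s² = ω_r¹ ⇒ overall = -27/61 × 17/45 = -51/305

-51/305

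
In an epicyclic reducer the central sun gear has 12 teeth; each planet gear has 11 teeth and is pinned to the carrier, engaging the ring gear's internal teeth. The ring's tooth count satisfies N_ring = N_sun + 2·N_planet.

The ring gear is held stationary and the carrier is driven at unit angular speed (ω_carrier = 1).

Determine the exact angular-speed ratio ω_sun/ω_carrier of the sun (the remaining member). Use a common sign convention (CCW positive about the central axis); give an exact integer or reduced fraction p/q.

23/6

N_ring = 12 + 2·11 = 34
12(ω_s−ω_c) = −34(ω_r−ω_c),  ω_r=0, ω_c=1
ω_s = 1 − (34/12)(0−1) = 23/6
ω_s/ω_c = 23/6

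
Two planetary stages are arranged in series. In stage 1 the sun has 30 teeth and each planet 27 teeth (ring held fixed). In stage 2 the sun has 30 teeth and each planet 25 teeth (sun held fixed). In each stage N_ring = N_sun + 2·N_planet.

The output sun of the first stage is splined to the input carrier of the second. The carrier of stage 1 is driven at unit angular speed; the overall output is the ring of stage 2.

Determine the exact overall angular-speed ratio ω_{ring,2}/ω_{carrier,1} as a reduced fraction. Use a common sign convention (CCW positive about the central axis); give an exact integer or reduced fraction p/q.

209/40

Stage 1: N_ring = 30 + 2·27 = 84
Stage 1: 30(ω_s−ω_c) = −84(ω_r−ω_c),  ω_r=0, ω_c=1
Stage 1: ω_s = 1 − (84/30)(0−1) = 19/5
  ⇒ ω_s¹/ω_c¹ = 19/5
Stage 2: N_ring = 30 + 2·25 = 80
Stage 2: 30(ω_s−ω_c) = −80(ω_r−ω_c),  ω_s=0, ω_c=1
Stage 2: ω_r = 1 − (30/80)(0−1) = 11/8
  ⇒ ω_r²/ω_c² = 11/8
Coupling ω_c² = ω_s¹ ⇒ overall = 19/5 × 11/8 = 209/40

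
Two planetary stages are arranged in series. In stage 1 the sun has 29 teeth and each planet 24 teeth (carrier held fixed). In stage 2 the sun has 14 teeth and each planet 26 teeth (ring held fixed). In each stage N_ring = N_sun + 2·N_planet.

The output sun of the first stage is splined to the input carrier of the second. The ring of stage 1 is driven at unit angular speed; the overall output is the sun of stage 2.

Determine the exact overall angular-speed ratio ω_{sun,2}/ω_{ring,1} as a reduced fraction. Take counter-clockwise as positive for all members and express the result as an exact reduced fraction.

-440/29

Stage 1: N_ring = 29 + 2·24 = 77
Stage 1: 29(ω_s−ω_c) = −77(ω_r−ω_c),  ω_c=0, ω_r=1
Stage 1: ω_s = 0 − (77/29)(1−0) = -77/29
  ⇒ ω_s¹/ω_r¹ = -77/29
Stage 2: N_ring = 14 + 2·26 = 66
Stage 2: 14(ω_s−ω_c) = −66(ω_r−ω_c),  ω_r=0, ω_c=1
Stage 2: ω_s = 1 − (66/14)(0−1) = 40/7
  ⇒ ω_s²/ω_c² = 40/7
Coupling ω_c² = ω_s¹ ⇒ overall = -77/29 × 40/7 = -440/29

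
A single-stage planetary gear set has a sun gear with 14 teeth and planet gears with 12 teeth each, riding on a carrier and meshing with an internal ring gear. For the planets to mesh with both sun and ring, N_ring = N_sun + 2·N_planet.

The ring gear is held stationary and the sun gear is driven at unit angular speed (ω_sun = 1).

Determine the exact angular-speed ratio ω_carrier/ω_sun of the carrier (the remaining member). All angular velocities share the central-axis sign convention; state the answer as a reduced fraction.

N_ring = 14 + 2·12 = 38
14(ω_s−ω_c) = −38(ω_r−ω_c),  ω_r=0, ω_s=1
14(1−ω_c) = −38(0−ω_c)  ⇒  52ω_c = 14  ⇒  ω_c = 7/26
ω_c/ω_s = 7/26

7/26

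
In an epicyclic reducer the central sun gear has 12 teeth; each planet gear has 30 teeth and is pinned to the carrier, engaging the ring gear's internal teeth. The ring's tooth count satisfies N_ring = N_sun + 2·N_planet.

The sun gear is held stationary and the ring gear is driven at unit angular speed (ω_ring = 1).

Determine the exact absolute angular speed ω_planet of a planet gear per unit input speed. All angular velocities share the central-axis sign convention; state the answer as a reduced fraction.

6/5

N_ring = 12 + 2·30 = 72
12(ω_s−ω_c) = −72(ω_r−ω_c),  ω_s=0, ω_r=1
12(0−ω_c) = −72(1−ω_c)  ⇒  84ω_c = 72  ⇒  ω_c = 6/7
sun–planet: 12·(0−6/7) = −30·(ω_p−ω_c)  ⇒  ω_p−ω_c = −(12/30)·(-6/7) = 12/35
ω_p = 6/7 + 12/35 = 6/5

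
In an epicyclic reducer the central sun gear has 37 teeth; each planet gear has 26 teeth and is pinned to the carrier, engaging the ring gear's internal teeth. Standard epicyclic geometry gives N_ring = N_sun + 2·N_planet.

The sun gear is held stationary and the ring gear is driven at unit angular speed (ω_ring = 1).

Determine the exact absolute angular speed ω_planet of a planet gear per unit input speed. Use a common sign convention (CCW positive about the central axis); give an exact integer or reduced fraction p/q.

89/52

N_ring = 37 + 2·26 = 89
37(ω_s−ω_c) = −89(ω_r−ω_c),  ω_s=0, ω_r=1
37(0−ω_c) = −89(1−ω_c)  ⇒  126ω_c = 89  ⇒  ω_c = 89/126
sun–planet: 37·(0−89/126) = −26·(ω_p−ω_c)  ⇒  ω_p−ω_c = −(37/26)·(-89/126) = 3293/3276
ω_p = 89/126 + 3293/3276 = 89/52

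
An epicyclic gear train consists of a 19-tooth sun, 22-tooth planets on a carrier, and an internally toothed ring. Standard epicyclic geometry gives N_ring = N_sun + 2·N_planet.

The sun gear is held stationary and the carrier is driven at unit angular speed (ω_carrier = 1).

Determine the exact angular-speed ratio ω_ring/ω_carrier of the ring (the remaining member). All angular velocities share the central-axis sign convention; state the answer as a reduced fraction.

N_ring = 19 + 2·22 = 63
19(ω_s−ω_c) = −63(ω_r−ω_c),  ω_s=0, ω_c=1
ω_r = 1 − (19/63)(0−1) = 82/63
ω_r/ω_c = 82/63

82/63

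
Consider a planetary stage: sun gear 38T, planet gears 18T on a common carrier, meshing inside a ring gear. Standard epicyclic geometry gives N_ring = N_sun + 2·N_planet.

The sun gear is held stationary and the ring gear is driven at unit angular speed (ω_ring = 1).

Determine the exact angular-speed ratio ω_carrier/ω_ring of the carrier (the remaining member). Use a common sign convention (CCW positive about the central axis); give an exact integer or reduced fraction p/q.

37/56

N_ring = 38 + 2·18 = 74
38(ω_s−ω_c) = −74(ω_r−ω_c),  ω_s=0, ω_r=1
38(0−ω_c) = −74(1−ω_c)  ⇒  112ω_c = 74  ⇒  ω_c = 37/56
ω_c/ω_r = 37/56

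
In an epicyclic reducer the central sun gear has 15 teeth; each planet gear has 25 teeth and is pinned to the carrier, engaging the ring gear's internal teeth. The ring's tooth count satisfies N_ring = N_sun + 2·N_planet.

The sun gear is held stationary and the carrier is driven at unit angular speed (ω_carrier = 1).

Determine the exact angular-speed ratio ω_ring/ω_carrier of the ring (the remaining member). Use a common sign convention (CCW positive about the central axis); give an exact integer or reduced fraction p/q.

N_ring = 15 + 2·25 = 65
15(ω_s−ω_c) = −65(ω_r−ω_c),  ω_s=0, ω_c=1
ω_r = 1 − (15/65)(0−1) = 16/13
ω_r/ω_c = 16/13

16/13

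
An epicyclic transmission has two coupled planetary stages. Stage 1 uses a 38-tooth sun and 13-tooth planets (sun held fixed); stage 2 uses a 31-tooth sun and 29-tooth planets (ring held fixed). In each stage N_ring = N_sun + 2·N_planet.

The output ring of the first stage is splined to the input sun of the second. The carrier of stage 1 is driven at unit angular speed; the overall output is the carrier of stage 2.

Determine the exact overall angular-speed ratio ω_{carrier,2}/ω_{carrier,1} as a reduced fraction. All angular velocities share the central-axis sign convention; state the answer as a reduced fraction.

Stage 1: N_ring = 38 + 2·13 = 64
Stage 1: 38(ω_s−ω_c) = −64(ω_r−ω_c),  ω_s=0, ω_c=1
Stage 1: ω_r = 1 − (38/64)(0−1) = 51/32
  ⇒ ω_r¹/ω_c¹ = 51/32
Stage 2: N_ring = 31 + 2·29 = 89
Stage 2: 31(ω_s−ω_c) = −89(ω_r−ω_c),  ω_r=0, ω_s=1
Stage 2: 31(1−ω_c) = −89(0−ω_c)  ⇒  120ω_c = 31  ⇒  ω_c = 31/120
  ⇒ ω_c²/ω_s² = 31/120
Coupling ω_s² = ω_r¹ ⇒ overall = 51/32 × 31/120 = 527/1280

527/1280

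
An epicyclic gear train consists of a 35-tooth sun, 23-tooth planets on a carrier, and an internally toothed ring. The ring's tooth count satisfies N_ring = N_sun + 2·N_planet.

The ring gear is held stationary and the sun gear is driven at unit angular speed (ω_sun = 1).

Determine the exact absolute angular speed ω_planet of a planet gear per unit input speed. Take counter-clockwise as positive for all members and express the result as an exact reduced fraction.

N_ring = 35 + 2·23 = 81
35(ω_s−ω_c) = −81(ω_r−ω_c),  ω_r=0, ω_s=1
35(1−ω_c) = −81(0−ω_c)  ⇒  116ω_c = 35  ⇒  ω_c = 35/116
sun–planet: 35·(1−35/116) = −23·(ω_p−ω_c)  ⇒  ω_p−ω_c = −(35/23)·(81/116) = -2835/2668
ω_p = 35/116 − 2835/2668 = -35/46

-35/46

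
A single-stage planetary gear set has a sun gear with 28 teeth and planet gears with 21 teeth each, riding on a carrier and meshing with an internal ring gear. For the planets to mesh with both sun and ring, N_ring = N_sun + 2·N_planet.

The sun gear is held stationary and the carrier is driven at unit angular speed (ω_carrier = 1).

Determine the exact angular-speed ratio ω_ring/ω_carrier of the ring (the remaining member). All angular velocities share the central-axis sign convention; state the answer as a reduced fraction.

7/5

N_ring = 28 + 2·21 = 70
28(ω_s−ω_c) = −70(ω_r−ω_c),  ω_s=0, ω_c=1
ω_r = 1 − (28/70)(0−1) = 7/5
ω_r/ω_c = 7/5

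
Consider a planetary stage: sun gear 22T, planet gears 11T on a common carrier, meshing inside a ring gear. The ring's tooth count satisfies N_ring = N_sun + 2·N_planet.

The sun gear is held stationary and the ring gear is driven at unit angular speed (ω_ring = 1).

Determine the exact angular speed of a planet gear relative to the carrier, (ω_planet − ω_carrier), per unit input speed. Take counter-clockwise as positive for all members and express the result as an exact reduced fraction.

4/3

N_ring = 22 + 2·11 = 44
22(ω_s−ω_c) = −44(ω_r−ω_c),  ω_s=0, ω_r=1
22(0−ω_c) = −44(1−ω_c)  ⇒  66ω_c = 44  ⇒  ω_c = 2/3
sun–planet: 22·(0−2/3) = −11·(ω_p−ω_c)  ⇒  ω_p−ω_c = −(22/11)·(-2/3) = 4/3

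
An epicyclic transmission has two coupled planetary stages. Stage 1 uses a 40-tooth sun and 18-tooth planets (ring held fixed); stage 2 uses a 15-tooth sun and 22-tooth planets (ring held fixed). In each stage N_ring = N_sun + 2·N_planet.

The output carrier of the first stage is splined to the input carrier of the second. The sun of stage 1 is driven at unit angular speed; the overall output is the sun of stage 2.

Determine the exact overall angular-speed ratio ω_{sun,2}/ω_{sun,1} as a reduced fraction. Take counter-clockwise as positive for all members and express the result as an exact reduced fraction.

148/87

Stage 1: N_ring = 40 + 2·18 = 76
Stage 1: 40(ω_s−ω_c) = −76(ω_r−ω_c),  ω_r=0, ω_s=1
Stage 1: 40(1−ω_c) = −76(0−ω_c)  ⇒  116ω_c = 40  ⇒  ω_c = 10/29
  ⇒ ω_c¹/ω_s¹ = 10/29
Stage 2: N_ring = 15 + 2·22 = 59
Stage 2: 15(ω_s−ω_c) = −59(ω_r−ω_c),  ω_r=0, ω_c=1
Stage 2: ω_s = 1 − (59/15)(0−1) = 74/15
  ⇒ ω_s²/ω_c² = 74/15
Coupling ω_c² = ω_c¹ ⇒ overall = 10/29 × 74/15 = 148/87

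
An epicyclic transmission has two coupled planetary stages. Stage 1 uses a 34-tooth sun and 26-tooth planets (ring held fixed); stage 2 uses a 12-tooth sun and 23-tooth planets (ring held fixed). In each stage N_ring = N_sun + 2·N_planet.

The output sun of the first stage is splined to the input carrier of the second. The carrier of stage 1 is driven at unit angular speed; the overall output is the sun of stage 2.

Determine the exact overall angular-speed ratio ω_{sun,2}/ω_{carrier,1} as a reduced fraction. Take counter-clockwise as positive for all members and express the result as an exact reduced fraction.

Stage 1: N_ring = 34 + 2·26 = 86
Stage 1: 34(ω_s−ω_c) = −86(ω_r−ω_c),  ω_r=0, ω_c=1
Stage 1: ω_s = 1 − (86/34)(0−1) = 60/17
  ⇒ ω_s¹/ω_c¹ = 60/17
Stage 2: N_ring = 12 + 2·23 = 58
Stage 2: 12(ω_s−ω_c) = −58(ω_r−ω_c),  ω_r=0, ω_c=1
Stage 2: ω_s = 1 − (58/12)(0−1) = 35/6
  ⇒ ω_s²/ω_c² = 35/6
Coupling ω_c² = ω_s¹ ⇒ overall = 60/17 × 35/6 = 350/17

350/17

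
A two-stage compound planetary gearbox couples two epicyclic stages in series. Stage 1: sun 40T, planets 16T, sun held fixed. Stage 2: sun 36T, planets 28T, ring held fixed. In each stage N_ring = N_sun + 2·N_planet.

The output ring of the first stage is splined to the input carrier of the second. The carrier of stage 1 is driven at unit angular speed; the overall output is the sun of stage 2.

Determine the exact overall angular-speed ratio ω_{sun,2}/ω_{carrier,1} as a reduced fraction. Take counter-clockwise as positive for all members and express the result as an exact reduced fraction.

Stage 1: N_ring = 40 + 2·16 = 72
Stage 1: 40(ω_s−ω_c) = −72(ω_r−ω_c),  ω_s=0, ω_c=1
Stage 1: ω_r = 1 − (40/72)(0−1) = 14/9
  ⇒ ω_r¹/ω_c¹ = 14/9
Stage 2: N_ring = 36 + 2·28 = 92
Stage 2: 36(ω_s−ω_c) = −92(ω_r−ω_c),  ω_r=0, ω_c=1
Stage 2: ω_s = 1 − (92/36)(0−1) = 32/9
  ⇒ ω_s²/ω_c² = 32/9
Coupling ω_c² = ω_r¹ ⇒ overall = 14/9 × 32/9 = 448/81

448/81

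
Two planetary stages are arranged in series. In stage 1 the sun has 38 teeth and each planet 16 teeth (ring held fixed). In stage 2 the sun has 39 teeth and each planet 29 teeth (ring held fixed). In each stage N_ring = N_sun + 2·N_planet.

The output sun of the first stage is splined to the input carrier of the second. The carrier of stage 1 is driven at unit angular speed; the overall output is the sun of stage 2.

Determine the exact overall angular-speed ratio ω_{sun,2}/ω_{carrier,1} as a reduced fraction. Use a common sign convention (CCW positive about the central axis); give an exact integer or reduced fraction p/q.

Stage 1: N_ring = 38 + 2·16 = 70
Stage 1: 38(ω_s−ω_c) = −70(ω_r−ω_c),  ω_r=0, ω_c=1
Stage 1: ω_s = 1 − (70/38)(0−1) = 54/19
  ⇒ ω_s¹/ω_c¹ = 54/19
Stage 2: N_ring = 39 + 2·29 = 97
Stage 2: 39(ω_s−ω_c) = −97(ω_r−ω_c),  ω_r=0, ω_c=1
Stage 2: ω_s = 1 − (97/39)(0−1) = 136/39
  ⇒ ω_s²/ω_c² = 136/39
Coupling ω_c² = ω_s¹ ⇒ overall = 54/19 × 136/39 = 2448/247

2448/247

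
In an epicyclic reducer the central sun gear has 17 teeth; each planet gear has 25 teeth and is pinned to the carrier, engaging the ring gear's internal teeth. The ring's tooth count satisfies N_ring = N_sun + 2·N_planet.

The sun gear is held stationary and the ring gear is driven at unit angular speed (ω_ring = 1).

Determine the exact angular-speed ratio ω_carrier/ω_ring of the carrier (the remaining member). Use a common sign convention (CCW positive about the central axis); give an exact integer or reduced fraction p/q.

67/84

N_ring = 17 + 2·25 = 67
17(ω_s−ω_c) = −67(ω_r−ω_c),  ω_s=0, ω_r=1
17(0−ω_c) = −67(1−ω_c)  ⇒  84ω_c = 67  ⇒  ω_c = 67/84
ω_c/ω_r = 67/84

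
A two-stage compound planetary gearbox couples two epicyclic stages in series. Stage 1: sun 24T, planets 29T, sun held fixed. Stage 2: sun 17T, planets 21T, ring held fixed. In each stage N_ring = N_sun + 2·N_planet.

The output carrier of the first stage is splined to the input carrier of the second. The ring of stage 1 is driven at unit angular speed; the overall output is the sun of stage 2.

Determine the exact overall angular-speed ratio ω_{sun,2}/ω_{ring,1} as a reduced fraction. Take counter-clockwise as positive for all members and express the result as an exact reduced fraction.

Stage 1: N_ring = 24 + 2·29 = 82
Stage 1: 24(ω_s−ω_c) = −82(ω_r−ω_c),  ω_s=0, ω_r=1
Stage 1: 24(0−ω_c) = −82(1−ω_c)  ⇒  106ω_c = 82  ⇒  ω_c = 41/53
  ⇒ ω_c¹/ω_r¹ = 41/53
Stage 2: N_ring = 17 + 2·21 = 59
Stage 2: 17(ω_s−ω_c) = −59(ω_r−ω_c),  ω_r=0, ω_c=1
Stage 2: ω_s = 1 − (59/17)(0−1) = 76/17
  ⇒ ω_s²/ω_c² = 76/17
Coupling ω_c² = ω_c¹ ⇒ overall = 41/53 × 76/17 = 3116/901

3116/901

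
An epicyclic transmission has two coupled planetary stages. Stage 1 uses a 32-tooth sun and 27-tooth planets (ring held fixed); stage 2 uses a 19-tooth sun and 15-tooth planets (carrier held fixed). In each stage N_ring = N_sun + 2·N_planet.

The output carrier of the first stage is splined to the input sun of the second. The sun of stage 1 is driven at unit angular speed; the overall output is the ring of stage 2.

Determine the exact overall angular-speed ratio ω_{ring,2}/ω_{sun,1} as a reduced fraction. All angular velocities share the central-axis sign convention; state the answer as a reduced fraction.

Stage 1: N_ring = 32 + 2·27 = 86
Stage 1: 32(ω_s−ω_c) = −86(ω_r−ω_c),  ω_r=0, ω_s=1
Stage 1: 32(1−ω_c) = −86(0−ω_c)  ⇒  118ω_c = 32  ⇒  ω_c = 16/59
  ⇒ ω_c¹/ω_s¹ = 16/59
Stage 2: N_ring = 19 + 2·15 = 49
Stage 2: 19(ω_s−ω_c) = −49(ω_r−ω_c),  ω_c=0, ω_s=1
Stage 2: ω_r = 0 − (19/49)(1−0) = -19/49
  ⇒ ω_r²/ω_s² = -19/49
Coupling ω_s² = ω_c¹ ⇒ overall = 16/59 × -19/49 = -304/2891

-304/2891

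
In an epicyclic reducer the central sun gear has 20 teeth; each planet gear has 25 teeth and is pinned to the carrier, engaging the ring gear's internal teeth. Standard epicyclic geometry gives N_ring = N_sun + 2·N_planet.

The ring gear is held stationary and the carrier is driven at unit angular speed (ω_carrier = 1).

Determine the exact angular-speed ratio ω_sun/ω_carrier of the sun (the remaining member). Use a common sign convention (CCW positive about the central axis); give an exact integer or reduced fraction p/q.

N_ring = 20 + 2·25 = 70
20(ω_s−ω_c) = −70(ω_r−ω_c),  ω_r=0, ω_c=1
ω_s = 1 − (70/20)(0−1) = 9/2
ω_s/ω_c = 9/2

9/2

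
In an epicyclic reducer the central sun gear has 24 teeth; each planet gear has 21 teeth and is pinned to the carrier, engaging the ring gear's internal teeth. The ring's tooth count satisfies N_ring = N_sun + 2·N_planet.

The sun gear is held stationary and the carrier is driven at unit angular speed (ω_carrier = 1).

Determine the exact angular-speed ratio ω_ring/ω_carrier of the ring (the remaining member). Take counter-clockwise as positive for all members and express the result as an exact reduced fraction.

N_ring = 24 + 2·21 = 66
24(ω_s−ω_c) = −66(ω_r−ω_c),  ω_s=0, ω_c=1
ω_r = 1 − (24/66)(0−1) = 15/11
ω_r/ω_c = 15/11

15/11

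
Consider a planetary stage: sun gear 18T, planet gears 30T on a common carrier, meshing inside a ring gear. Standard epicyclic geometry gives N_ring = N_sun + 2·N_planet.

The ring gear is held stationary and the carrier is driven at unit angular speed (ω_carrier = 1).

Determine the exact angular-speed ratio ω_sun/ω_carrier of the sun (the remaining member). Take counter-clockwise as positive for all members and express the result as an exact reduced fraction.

16/3

N_ring = 18 + 2·30 = 78
18(ω_s−ω_c) = −78(ω_r−ω_c),  ω_r=0, ω_c=1
ω_s = 1 − (78/18)(0−1) = 16/3
ω_s/ω_c = 16/3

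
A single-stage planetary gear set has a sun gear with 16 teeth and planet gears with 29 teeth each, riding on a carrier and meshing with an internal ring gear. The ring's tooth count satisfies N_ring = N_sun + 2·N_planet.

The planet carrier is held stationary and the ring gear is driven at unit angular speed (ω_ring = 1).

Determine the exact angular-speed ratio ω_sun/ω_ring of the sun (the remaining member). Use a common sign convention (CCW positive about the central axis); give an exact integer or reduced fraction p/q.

-37/8

N_ring = 16 + 2·29 = 74
16(ω_s−ω_c) = −74(ω_r−ω_c),  ω_c=0, ω_r=1
ω_s = 0 − (74/16)(1−0) = -37/8
ω_s/ω_r = -37/8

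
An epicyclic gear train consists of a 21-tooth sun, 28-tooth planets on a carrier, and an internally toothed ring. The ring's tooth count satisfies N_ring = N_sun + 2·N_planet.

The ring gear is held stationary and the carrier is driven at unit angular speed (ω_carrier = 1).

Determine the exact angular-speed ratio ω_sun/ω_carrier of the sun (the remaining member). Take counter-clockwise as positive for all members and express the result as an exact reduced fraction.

14/3

N_ring = 21 + 2·28 = 77
21(ω_s−ω_c) = −77(ω_r−ω_c),  ω_r=0, ω_c=1
ω_s = 1 − (77/21)(0−1) = 14/3
ω_s/ω_c = 14/3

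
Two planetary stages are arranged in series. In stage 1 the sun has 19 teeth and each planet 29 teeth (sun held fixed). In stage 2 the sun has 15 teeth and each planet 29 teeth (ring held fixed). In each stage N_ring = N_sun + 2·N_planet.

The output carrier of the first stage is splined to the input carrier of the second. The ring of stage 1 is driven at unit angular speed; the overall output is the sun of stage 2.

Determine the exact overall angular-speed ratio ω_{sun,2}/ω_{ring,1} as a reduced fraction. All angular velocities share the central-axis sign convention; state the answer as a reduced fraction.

Stage 1: N_ring = 19 + 2·29 = 77
Stage 1: 19(ω_s−ω_c) = −77(ω_r−ω_c),  ω_s=0, ω_r=1
Stage 1: 19(0−ω_c) = −77(1−ω_c)  ⇒  96ω_c = 77  ⇒  ω_c = 77/96
  ⇒ ω_c¹/ω_r¹ = 77/96
Stage 2: N_ring = 15 + 2·29 = 73
Stage 2: 15(ω_s−ω_c) = −73(ω_r−ω_c),  ω_r=0, ω_c=1
Stage 2: ω_s = 1 − (73/15)(0−1) = 88/15
  ⇒ ω_s²/ω_c² = 88/15
Coupling ω_c² = ω_c¹ ⇒ overall = 77/96 × 88/15 = 847/180

847/180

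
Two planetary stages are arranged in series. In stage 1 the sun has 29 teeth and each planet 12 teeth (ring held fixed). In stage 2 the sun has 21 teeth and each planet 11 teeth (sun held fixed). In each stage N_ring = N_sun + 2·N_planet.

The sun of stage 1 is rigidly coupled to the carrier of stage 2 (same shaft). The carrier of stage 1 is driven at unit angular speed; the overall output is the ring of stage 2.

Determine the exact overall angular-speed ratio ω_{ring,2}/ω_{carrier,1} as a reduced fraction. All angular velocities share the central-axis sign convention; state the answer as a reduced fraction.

Stage 1: N_ring = 29 + 2·12 = 53
Stage 1: 29(ω_s−ω_c) = −53(ω_r−ω_c),  ω_r=0, ω_c=1
Stage 1: ω_s = 1 − (53/29)(0−1) = 82/29
  ⇒ ω_s¹/ω_c¹ = 82/29
Stage 2: N_ring = 21 + 2·11 = 43
Stage 2: 21(ω_s−ω_c) = −43(ω_r−ω_c),  ω_s=0, ω_c=1
Stage 2: ω_r = 1 − (21/43)(0−1) = 64/43
  ⇒ ω_r²/ω_c² = 64/43
Coupling ω_c² = ω_s¹ ⇒ overall = 82/29 × 64/43 = 5248/1247

5248/1247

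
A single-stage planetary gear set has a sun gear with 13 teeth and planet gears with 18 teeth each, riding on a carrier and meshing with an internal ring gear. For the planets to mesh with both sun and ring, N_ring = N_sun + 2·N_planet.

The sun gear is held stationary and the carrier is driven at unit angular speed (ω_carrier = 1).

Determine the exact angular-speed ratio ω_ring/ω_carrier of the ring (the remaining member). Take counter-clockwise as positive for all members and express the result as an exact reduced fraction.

N_ring = 13 + 2·18 = 49
13(ω_s−ω_c) = −49(ω_r−ω_c),  ω_s=0, ω_c=1
ω_r = 1 − (13/49)(0−1) = 62/49
ω_r/ω_c = 62/49

62/49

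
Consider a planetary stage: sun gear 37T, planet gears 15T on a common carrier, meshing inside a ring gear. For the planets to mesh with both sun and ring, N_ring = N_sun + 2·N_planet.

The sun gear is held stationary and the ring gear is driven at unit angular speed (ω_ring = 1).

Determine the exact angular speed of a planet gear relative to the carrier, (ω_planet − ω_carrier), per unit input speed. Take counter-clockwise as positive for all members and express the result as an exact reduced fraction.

2479/1560

N_ring = 37 + 2·15 = 67
37(ω_s−ω_c) = −67(ω_r−ω_c),  ω_s=0, ω_r=1
37(0−ω_c) = −67(1−ω_c)  ⇒  104ω_c = 67  ⇒  ω_c = 67/104
sun–planet: 37·(0−67/104) = −15·(ω_p−ω_c)  ⇒  ω_p−ω_c = −(37/15)·(-67/104) = 2479/1560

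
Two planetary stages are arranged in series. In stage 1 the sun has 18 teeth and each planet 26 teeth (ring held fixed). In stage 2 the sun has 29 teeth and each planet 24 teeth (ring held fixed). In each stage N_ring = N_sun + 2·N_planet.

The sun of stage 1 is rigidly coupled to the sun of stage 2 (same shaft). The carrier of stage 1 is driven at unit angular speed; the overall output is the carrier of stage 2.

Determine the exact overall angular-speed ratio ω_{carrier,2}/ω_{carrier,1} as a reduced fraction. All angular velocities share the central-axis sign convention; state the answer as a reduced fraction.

Stage 1: N_ring = 18 + 2·26 = 70
Stage 1: 18(ω_s−ω_c) = −70(ω_r−ω_c),  ω_r=0, ω_c=1
Stage 1: ω_s = 1 − (70/18)(0−1) = 44/9
  ⇒ ω_s¹/ω_c¹ = 44/9
Stage 2: N_ring = 29 + 2·24 = 77
Stage 2: 29(ω_s−ω_c) = −77(ω_r−ω_c),  ω_r=0, ω_s=1
Stage 2: 29(1−ω_c) = −77(0−ω_c)  ⇒  106ω_c = 29  ⇒  ω_c = 29/106
  ⇒ ω_c²/ω_s² = 29/106
Coupling ω_s² = ω_s¹ ⇒ overall = 44/9 × 29/106 = 638/477

638/477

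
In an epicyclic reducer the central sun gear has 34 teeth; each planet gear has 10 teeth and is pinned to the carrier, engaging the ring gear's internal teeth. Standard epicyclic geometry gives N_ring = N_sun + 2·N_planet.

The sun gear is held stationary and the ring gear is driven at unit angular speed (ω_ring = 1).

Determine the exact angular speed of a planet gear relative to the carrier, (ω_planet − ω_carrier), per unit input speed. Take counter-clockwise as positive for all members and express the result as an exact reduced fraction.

N_ring = 34 + 2·10 = 54
34(ω_s−ω_c) = −54(ω_r−ω_c),  ω_s=0, ω_r=1
34(0−ω_c) = −54(1−ω_c)  ⇒  88ω_c = 54  ⇒  ω_c = 27/44
sun–planet: 34·(0−27/44) = −10·(ω_p−ω_c)  ⇒  ω_p−ω_c = −(34/10)·(-27/44) = 459/220

459/220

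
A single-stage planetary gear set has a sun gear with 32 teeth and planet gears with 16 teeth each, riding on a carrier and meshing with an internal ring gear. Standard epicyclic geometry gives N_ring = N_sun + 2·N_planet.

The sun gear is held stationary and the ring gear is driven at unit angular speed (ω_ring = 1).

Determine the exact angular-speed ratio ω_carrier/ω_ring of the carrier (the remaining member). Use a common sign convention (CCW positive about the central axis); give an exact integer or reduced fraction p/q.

N_ring = 32 + 2·16 = 64
32(ω_s−ω_c) = −64(ω_r−ω_c),  ω_s=0, ω_r=1
32(0−ω_c) = −64(1−ω_c)  ⇒  96ω_c = 64  ⇒  ω_c = 2/3
ω_c/ω_r = 2/3

2/3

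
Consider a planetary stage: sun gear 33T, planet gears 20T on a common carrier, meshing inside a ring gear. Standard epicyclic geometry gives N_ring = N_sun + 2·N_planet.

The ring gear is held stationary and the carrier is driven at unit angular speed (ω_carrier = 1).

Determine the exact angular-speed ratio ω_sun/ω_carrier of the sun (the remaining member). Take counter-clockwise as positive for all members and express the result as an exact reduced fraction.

106/33

N_ring = 33 + 2·20 = 73
33(ω_s−ω_c) = −73(ω_r−ω_c),  ω_r=0, ω_c=1
ω_s = 1 − (73/33)(0−1) = 106/33
ω_s/ω_c = 106/33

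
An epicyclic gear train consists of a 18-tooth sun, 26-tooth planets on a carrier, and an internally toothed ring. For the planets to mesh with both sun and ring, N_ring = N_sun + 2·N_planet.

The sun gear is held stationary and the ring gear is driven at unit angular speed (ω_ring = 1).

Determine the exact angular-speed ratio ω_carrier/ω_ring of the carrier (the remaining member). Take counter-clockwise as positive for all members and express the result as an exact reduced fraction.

35/44

N_ring = 18 + 2·26 = 70
18(ω_s−ω_c) = −70(ω_r−ω_c),  ω_s=0, ω_r=1
18(0−ω_c) = −70(1−ω_c)  ⇒  88ω_c = 70  ⇒  ω_c = 35/44
ω_c/ω_r = 35/44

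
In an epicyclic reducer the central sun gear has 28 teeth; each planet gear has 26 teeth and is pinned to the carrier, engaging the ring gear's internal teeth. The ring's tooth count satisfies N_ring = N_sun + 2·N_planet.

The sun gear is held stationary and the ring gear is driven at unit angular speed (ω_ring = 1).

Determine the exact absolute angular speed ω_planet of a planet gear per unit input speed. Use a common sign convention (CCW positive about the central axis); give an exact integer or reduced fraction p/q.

20/13

N_ring = 28 + 2·26 = 80
28(ω_s−ω_c) = −80(ω_r−ω_c),  ω_s=0, ω_r=1
28(0−ω_c) = −80(1−ω_c)  ⇒  108ω_c = 80  ⇒  ω_c = 20/27
sun–planet: 28·(0−20/27) = −26·(ω_p−ω_c)  ⇒  ω_p−ω_c = −(28/26)·(-20/27) = 280/351
ω_p = 20/27 + 280/351 = 20/13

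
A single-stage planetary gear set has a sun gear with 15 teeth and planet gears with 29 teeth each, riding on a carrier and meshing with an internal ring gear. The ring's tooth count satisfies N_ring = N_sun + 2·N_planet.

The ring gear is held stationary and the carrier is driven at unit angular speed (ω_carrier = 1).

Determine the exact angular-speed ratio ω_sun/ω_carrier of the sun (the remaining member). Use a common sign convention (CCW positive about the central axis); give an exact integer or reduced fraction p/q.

N_ring = 15 + 2·29 = 73
15(ω_s−ω_c) = −73(ω_r−ω_c),  ω_r=0, ω_c=1
ω_s = 1 − (73/15)(0−1) = 88/15
ω_s/ω_c = 88/15

88/15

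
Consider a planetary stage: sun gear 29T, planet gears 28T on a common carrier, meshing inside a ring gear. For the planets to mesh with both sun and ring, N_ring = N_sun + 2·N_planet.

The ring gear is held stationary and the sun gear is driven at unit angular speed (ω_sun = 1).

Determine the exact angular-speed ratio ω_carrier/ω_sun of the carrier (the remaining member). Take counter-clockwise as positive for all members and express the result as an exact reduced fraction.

29/114

N_ring = 29 + 2·28 = 85
29(ω_s−ω_c) = −85(ω_r−ω_c),  ω_r=0, ω_s=1
29(1−ω_c) = −85(0−ω_c)  ⇒  114ω_c = 29  ⇒  ω_c = 29/114
ω_c/ω_s = 29/114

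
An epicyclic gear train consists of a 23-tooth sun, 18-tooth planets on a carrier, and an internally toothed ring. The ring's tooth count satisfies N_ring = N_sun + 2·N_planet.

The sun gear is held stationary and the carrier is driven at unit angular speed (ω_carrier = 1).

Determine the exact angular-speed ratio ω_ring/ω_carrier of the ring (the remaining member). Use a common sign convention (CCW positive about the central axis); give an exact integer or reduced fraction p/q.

N_ring = 23 + 2·18 = 59
23(ω_s−ω_c) = −59(ω_r−ω_c),  ω_s=0, ω_c=1
ω_r = 1 − (23/59)(0−1) = 82/59
ω_r/ω_c = 82/59

82/59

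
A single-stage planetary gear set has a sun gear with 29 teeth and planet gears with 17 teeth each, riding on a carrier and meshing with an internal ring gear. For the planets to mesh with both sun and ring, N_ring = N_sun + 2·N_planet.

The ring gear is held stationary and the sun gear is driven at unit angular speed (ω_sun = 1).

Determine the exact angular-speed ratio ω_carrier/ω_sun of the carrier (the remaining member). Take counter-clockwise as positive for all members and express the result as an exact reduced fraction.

N_ring = 29 + 2·17 = 63
29(ω_s−ω_c) = −63(ω_r−ω_c),  ω_r=0, ω_s=1
29(1−ω_c) = −63(0−ω_c)  ⇒  92ω_c = 29  ⇒  ω_c = 29/92
ω_c/ω_s = 29/92

29/92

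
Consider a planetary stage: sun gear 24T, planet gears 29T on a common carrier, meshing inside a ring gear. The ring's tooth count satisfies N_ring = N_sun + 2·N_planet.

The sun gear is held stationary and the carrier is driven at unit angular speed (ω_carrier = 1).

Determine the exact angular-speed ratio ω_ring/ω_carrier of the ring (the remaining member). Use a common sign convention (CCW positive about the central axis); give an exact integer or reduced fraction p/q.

N_ring = 24 + 2·29 = 82
24(ω_s−ω_c) = −82(ω_r−ω_c),  ω_s=0, ω_c=1
ω_r = 1 − (24/82)(0−1) = 53/41
ω_r/ω_c = 53/41

53/41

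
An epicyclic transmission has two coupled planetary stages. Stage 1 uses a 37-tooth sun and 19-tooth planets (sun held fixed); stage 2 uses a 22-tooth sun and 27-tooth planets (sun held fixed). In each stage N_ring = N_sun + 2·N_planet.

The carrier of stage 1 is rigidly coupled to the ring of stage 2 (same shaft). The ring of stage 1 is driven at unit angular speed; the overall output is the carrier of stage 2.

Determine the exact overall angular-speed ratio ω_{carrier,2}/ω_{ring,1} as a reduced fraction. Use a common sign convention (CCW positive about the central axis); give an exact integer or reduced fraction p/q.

Stage 1: N_ring = 37 + 2·19 = 75
Stage 1: 37(ω_s−ω_c) = −75(ω_r−ω_c),  ω_s=0, ω_r=1
Stage 1: 37(0−ω_c) = −75(1−ω_c)  ⇒  112ω_c = 75  ⇒  ω_c = 75/112
  ⇒ ω_c¹/ω_r¹ = 75/112
Stage 2: N_ring = 22 + 2·27 = 76
Stage 2: 22(ω_s−ω_c) = −76(ω_r−ω_c),  ω_s=0, ω_r=1
Stage 2: 22(0−ω_c) = −76(1−ω_c)  ⇒  98ω_c = 76  ⇒  ω_c = 38/49
  ⇒ ω_c²/ω_r² = 38/49
Coupling ω_r² = ω_c¹ ⇒ overall = 75/112 × 38/49 = 1425/2744

1425/2744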